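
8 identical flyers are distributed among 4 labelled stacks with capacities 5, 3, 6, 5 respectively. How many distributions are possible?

By stars and bars, unrestricted non-negative solutions to x_1+…+x_4 = 8 number C(8+3,3) = 165.
Subtract solutions that violate a single cap (substitute x_i' = x_i − (cap_i+1)): x_1 ≥ 6 gives C(5,3) = 10; x_2 ≥ 4 gives C(7,3) = 35; x_3 ≥ 7 gives C(4,3) = 4; x_4 ≥ 6 gives C(5,3) = 10. Together 59.
No two caps can be exceeded simultaneously, so the pair terms are all 0.
By inclusion–exclusion the count is 165 − 59 + 0 = 106.

106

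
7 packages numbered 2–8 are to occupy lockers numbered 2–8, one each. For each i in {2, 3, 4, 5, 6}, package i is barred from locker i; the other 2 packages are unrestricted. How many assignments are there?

Let Aᵢ (for 2 ≤ i ≤ 6) be the placements that put package i in its forbidden locker. Any j of these fix j positions, leaving (7−j)! ways to fill the rest, and there are C(5,j) ways to pick which j.
By inclusion–exclusion, the number of valid placements is Σ_{j=0}^{5} (−1)^j C(5,j)·(7−j)!.
Computing: 5040 − 3600 + 1200 − 240 + 30 − 2 = 2428.

2428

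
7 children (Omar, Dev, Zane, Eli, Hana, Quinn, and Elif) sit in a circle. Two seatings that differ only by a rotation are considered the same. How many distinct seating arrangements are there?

720

Around a circle, 7 distinct people have 7!/7 = (6)! = 720 rotationally distinct seatings.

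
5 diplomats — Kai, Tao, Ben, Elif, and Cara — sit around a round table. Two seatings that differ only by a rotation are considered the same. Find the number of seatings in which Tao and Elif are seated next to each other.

12

Treat {Tao, Elif} as one unit (2 internal orders) and seat the resulting 4 units around the table: (3)! circular arrangements.
So 2 × (3)! = 2 × 6 = 12.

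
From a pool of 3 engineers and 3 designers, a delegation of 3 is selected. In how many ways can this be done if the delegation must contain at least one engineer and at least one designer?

Total 3-person selections from all 6: C(6,3) = 20.
Subtract selections that omit an entire group: no engineers → C(3,3) = 1; no designers → C(3,3) = 1.
Both groups omitted at once is impossible, so 20 − 2 = 18.

18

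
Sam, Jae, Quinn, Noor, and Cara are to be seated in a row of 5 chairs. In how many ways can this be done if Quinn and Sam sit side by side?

48

Treat {Quinn, Sam} as a single unit. There are 4 units to order, and the pair itself can be ordered 2 ways.
That gives 2 × 4! = 2 × 24 = 48.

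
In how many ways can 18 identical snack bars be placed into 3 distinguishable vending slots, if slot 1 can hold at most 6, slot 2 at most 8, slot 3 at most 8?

By stars and bars, unrestricted non-negative solutions to x_1+…+x_3 = 18 number C(18+2,2) = 190.
Subtract solutions that violate a single cap (substitute x_i' = x_i − (cap_i+1)): x_1 ≥ 7 gives C(13,2) = 78; x_2 ≥ 9 gives C(11,2) = 55; x_3 ≥ 9 gives C(11,2) = 55. Together 188.
Add back pairs where two caps are both exceeded: 6 + 6 + 1 = 13.
By inclusion–exclusion the count is 190 − 188 + 13 = 15.

15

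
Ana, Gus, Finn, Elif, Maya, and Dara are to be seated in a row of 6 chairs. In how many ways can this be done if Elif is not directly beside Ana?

There are 6! = 720 arrangements in all. If Elif and Ana are adjacent, merging them into one block gives 2·(5)! = 240 arrangements.
So 720 − 240 = 480 arrangements keep them apart.

480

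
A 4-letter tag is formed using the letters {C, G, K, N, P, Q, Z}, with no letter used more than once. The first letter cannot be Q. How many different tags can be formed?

720

The first letter has 7−1 = 6 choices (anything except Q).
The remaining 3 letters are filled from the other 6 symbols without repetition: 6 × 5 × 4 = 120.
Total: 6 × 120 = 720.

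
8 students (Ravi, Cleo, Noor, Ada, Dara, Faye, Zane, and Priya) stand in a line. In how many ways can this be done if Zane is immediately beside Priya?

Place the 6 others and the Zane-Priya pair as 7 objects in a line; the pair has 2 internal arrangements.
That gives 2 × 7! = 2 × 5040 = 10080.

10080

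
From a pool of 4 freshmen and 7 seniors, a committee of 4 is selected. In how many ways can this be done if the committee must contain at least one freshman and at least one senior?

294

With no constraint there are C(11,4) = 330 possible selections.
Selections missing a whole group: no freshmen → C(7,4) = 35; no seniors → C(4,4) = 1.
Both groups omitted at once is impossible, so 330 − 36 = 294.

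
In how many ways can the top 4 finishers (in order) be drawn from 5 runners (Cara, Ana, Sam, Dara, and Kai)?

There are 5 choices for 1st place, 4 for 2nd, and so on down to 2 for position 4.
That gives 5 × 4 × 3 × 2 = 120.

120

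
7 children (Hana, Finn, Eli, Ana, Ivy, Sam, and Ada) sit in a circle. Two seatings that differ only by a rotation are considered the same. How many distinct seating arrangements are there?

Around a circle, 7 distinct people have 7!/7 = (6)! = 720 rotationally distinct seatings.

720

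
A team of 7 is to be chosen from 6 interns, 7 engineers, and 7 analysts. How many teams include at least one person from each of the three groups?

70658

Unrestricted: C(20,7) = 77520 ways to pick any 7 of the 20.
Selections missing a whole group: no interns → C(14,7) = 3432; no engineers → C(13,7) = 1716; no analysts → C(13,7) = 1716.
Add back selections omitting two groups (i.e. drawn from a single group): C(6,7) + C(7,7) + C(7,7) = 2.
By inclusion–exclusion: 77520 − 6864 + 2 = 70658.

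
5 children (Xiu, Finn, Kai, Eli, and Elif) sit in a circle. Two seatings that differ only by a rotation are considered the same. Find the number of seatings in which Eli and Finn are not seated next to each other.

12

Without the restriction there are (4)! = 24 seatings.
Those with Eli next to Finn: fuse the pair into one unit and seat 4 units around a circle — 2·(3)! = 12.
Subtracting, 24 − 12 = 12.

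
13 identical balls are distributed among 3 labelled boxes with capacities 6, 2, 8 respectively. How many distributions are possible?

9

By stars and bars, unrestricted non-negative solutions to x_1+…+x_3 = 13 number C(13+2,2) = 105.
Subtract solutions that violate a single cap (substitute x_i' = x_i − (cap_i+1)): x_1 ≥ 7 gives C(8,2) = 28; x_2 ≥ 3 gives C(12,2) = 66; x_3 ≥ 9 gives C(6,2) = 15. Together 109.
Add back pairs where two caps are both exceeded: 10 + 0 + 3 = 13.
By inclusion–exclusion the count is 105 − 109 + 13 = 9.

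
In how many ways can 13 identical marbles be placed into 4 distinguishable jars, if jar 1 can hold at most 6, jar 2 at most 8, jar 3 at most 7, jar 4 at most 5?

Ignoring the caps, the number of non-negative solutions to x_1+…+x_4 = 13 is C(16,3) = 560.
Subtract solutions that violate a single cap (substitute x_i' = x_i − (cap_i+1)): x_1 ≥ 7 gives C(9,3) = 84; x_2 ≥ 9 gives C(7,3) = 35; x_3 ≥ 8 gives C(8,3) = 56; x_4 ≥ 6 gives C(10,3) = 120. Together 295.
Add back pairs where two caps are both exceeded: 0 + 0 + 1 + 0 + 0 + 0 = 1.
By inclusion–exclusion the count is 560 − 295 + 1 = 266.

266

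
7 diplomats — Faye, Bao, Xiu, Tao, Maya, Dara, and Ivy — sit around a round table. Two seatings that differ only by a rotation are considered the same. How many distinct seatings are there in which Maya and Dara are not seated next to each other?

All circular seatings of 7 people number (6)! = 720.
Those with Maya next to Dara: fuse the pair into one unit and seat 6 units around a circle — 2·(5)! = 240.
Subtracting, 720 − 240 = 480.

480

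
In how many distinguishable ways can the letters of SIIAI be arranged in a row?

The 5 letters of SIIAI have repeats: I appearing 3 times.
The number of distinct arrangements is 5!/(3!) = 120/6 = 20.

20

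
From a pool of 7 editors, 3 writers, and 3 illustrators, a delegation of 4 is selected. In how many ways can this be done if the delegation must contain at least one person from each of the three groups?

315

Unrestricted: C(13,4) = 715 ways to pick any 4 of the 13.
Subtract selections that omit an entire group: no editors → C(6,4) = 15; no writers → C(10,4) = 210; no illustrators → C(10,4) = 210.
Add back selections omitting two groups (i.e. drawn from a single group): C(7,4) + C(3,4) + C(3,4) = 35.
By inclusion–exclusion: 715 − 435 + 35 = 315.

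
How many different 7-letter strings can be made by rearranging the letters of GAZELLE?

1260

The 7 letters of GAZELLE have repeats: E appearing twice and L appearing twice.
So there are 7! / (2!·2!) = 1260 distinguishable arrangements.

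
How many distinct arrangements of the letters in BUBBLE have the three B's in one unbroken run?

Treat the 3 copies of B as a single block. The multiset to arrange is then {BBB, E, L, U}, 4 items in all.
All 4 items are distinct, so there are (4)! = 24 arrangements.

24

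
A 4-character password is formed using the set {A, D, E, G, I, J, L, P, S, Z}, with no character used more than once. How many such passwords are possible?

This is a permutation of 4 out of 10: P(10,4) = 10!/6!.
That product is 10 × 9 × 8 × 7 = 5040.

5040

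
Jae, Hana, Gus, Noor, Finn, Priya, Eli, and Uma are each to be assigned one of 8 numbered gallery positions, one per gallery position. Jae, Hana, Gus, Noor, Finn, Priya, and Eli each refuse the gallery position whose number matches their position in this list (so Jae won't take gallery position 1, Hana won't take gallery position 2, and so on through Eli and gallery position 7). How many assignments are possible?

16687

Let Aᵢ (for 1 ≤ i ≤ 7) be the placements that put person i in their forbidden gallery position. Any j of these fix j positions, leaving (8−j)! ways to fill the rest, and there are C(7,j) ways to pick which j.
By inclusion–exclusion, the number of valid placements is Σ_{j=0}^{7} (−1)^j C(7,j)·(8−j)!.
Computing: 40320 − 35280 + 15120 − 4200 + 840 − 126 + 14 − 1 = 16687.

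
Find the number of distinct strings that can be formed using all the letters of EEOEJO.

The 6 letters of EEOEJO have repeats: E appearing 3 times and O appearing twice.
The number of distinct arrangements is 6!/(3!·2!) = 720/12 = 60.

60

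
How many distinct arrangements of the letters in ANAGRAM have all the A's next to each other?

Treat the 3 copies of A as a single block. The multiset to arrange is then {AAA, G, M, N, R}, 5 items in all.
All 5 items are distinct, so there are (5)! = 120 arrangements.

120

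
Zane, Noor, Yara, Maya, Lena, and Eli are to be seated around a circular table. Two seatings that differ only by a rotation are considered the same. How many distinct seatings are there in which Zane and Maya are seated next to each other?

48

Glue Zane and Maya into a block (2 internal orders). Seating 5 units around a circle gives (4)! arrangements.
So 2 × (4)! = 2 × 24 = 48.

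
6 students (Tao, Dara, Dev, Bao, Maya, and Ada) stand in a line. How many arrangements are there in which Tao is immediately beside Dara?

240

Glue Tao and Dara into one block (2 internal orders), leaving 5 units to arrange in a row.
So the count is 2·(5)! = 240.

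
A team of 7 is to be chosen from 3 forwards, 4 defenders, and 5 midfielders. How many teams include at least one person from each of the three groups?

747

Total 7-person selections from all 12: C(12,7) = 792.
Subtract selections that omit an entire group: no forwards → C(9,7) = 36; no defenders → C(8,7) = 8; no midfielders → C(7,7) = 1.
Add back selections omitting two groups (i.e. drawn from a single group): C(3,7) + C(4,7) + C(5,7) = 0.
By inclusion–exclusion: 792 − 45 + 0 = 747.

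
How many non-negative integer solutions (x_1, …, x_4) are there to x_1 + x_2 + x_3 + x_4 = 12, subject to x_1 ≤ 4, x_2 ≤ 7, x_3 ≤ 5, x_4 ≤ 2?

Without the upper bounds there are C(15,3) = 455 ways to split 12 among 4 variables.
Subtract solutions that violate a single cap (substitute x_i' = x_i − (cap_i+1)): x_1 ≥ 5 gives C(10,3) = 120; x_2 ≥ 8 gives C(7,3) = 35; x_3 ≥ 6 gives C(9,3) = 84; x_4 ≥ 3 gives C(12,3) = 220. Together 459.
Add back pairs where two caps are both exceeded: 0 + 4 + 35 + 0 + 4 + 20 = 63.
By inclusion–exclusion the count is 455 − 459 + 63 = 59.

59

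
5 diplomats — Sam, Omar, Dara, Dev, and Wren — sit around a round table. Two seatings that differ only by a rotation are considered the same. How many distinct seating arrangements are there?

24

Fix one person's seat to break rotational symmetry; the remaining 4 people can be arranged in (4)! = 24 ways.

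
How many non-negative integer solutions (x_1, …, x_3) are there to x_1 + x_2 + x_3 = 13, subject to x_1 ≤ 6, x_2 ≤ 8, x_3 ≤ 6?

By stars and bars, unrestricted non-negative solutions to x_1+…+x_3 = 13 number C(13+2,2) = 105.
Subtract solutions that violate a single cap (substitute x_i' = x_i − (cap_i+1)): x_1 ≥ 7 gives C(8,2) = 28; x_2 ≥ 9 gives C(6,2) = 15; x_3 ≥ 7 gives C(8,2) = 28. Together 71.
No two caps can be exceeded simultaneously, so the pair terms are all 0.
By inclusion–exclusion the count is 105 − 71 + 0 = 34.

34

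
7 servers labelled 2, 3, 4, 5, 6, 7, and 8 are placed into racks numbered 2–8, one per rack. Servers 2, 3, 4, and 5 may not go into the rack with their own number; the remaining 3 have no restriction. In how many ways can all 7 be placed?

Let Aᵢ (for 2 ≤ i ≤ 5) be the placements that put server i in its forbidden rack. Any j of these fix j positions, leaving (7−j)! ways to fill the rest, and there are C(4,j) ways to pick which j.
By inclusion–exclusion, the number of valid placements is Σ_{j=0}^{4} (−1)^j C(4,j)·(7−j)!.
Computing: 5040 − 2880 + 720 − 96 + 6 = 2790.

2790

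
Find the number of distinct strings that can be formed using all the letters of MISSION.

1260

Letter multiplicities in MISSION: I×2, M×1, N×1, O×1, S×2.
The number of distinct arrangements is 7!/(2!·2!) = 5040/4 = 1260.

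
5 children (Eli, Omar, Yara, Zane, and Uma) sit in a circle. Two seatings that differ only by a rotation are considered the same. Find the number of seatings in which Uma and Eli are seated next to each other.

12

Glue Uma and Eli into a block (2 internal orders). Seating 4 units around a circle gives (3)! arrangements.
So 2 × (3)! = 2 × 6 = 12.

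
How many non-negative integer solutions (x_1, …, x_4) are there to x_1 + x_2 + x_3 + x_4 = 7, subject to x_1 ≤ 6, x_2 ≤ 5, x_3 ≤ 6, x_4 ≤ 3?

Ignoring the caps, the number of non-negative solutions to x_1+…+x_4 = 7 is C(10,3) = 120.
Subtract solutions that violate a single cap (substitute x_i' = x_i − (cap_i+1)): x_1 ≥ 7 gives C(3,3) = 1; x_2 ≥ 6 gives C(4,3) = 4; x_3 ≥ 7 gives C(3,3) = 1; x_4 ≥ 4 gives C(6,3) = 20. Together 26.
No two caps can be exceeded simultaneously, so the pair terms are all 0.
By inclusion–exclusion the count is 120 − 26 + 0 = 94.

94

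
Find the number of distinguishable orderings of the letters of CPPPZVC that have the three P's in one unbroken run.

60

Treat the 3 copies of P as a single block. The multiset to arrange is then {PPP, C, C, V, Z}, 5 items in all.
That gives (5)!/(2!) = 60 arrangements.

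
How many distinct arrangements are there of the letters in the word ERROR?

20

ERROR has 5 letters with R appearing 3 times.
Dividing 5! = 120 by 3! = 6 for the repeated letters gives 20.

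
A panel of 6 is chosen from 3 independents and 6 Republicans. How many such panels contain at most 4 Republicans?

Split by how many Republicans are chosen (0 through 4).
Sum: C(6,0)·C(3,6) + C(6,1)·C(3,5) + C(6,2)·C(3,4) + C(6,3)·C(3,3) + C(6,4)·C(3,2) = 0 + 0 + 0 + 20 + 45 = 65.

65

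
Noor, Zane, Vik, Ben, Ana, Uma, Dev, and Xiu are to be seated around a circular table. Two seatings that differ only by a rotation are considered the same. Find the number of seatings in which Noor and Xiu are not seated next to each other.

3600

Without the restriction there are (7)! = 5040 seatings.
Those with Noor next to Xiu: fuse the pair into one unit and seat 7 units around a circle — 2·(6)! = 1440.
Subtracting, 5040 − 1440 = 3600.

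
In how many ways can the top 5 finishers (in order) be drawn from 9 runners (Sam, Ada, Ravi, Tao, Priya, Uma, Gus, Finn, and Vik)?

This is an ordered selection of 5 from 9: P(9,5).
That gives 9 × 8 × 7 × 6 × 5 = 15120.

15120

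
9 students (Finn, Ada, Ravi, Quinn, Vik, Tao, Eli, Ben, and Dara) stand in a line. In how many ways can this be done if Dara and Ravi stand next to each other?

80640

Treat {Dara, Ravi} as a single unit. There are 8 units to order, and the pair itself can be ordered 2 ways.
So the count is 2·(8)! = 80640.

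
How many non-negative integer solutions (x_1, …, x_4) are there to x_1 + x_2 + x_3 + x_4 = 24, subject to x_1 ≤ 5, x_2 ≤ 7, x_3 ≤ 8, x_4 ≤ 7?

20

By stars and bars, unrestricted non-negative solutions to x_1+…+x_4 = 24 number C(24+3,3) = 2925.
Subtract solutions that violate a single cap (substitute x_i' = x_i − (cap_i+1)): x_1 ≥ 6 gives C(21,3) = 1330; x_2 ≥ 8 gives C(19,3) = 969; x_3 ≥ 9 gives C(18,3) = 816; x_4 ≥ 8 gives C(19,3) = 969. Together 4084.
Add back pairs where two caps are both exceeded: 286 + 220 + 286 + 120 + 165 + 120 = 1197.
Subtract triples: 4 + 10 + 4 + 0 = 18.
By inclusion–exclusion the count is 2925 − 4084 + 1197 − 18 = 20.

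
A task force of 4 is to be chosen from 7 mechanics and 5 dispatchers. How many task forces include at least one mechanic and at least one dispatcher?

Total 4-person selections from all 12: C(12,4) = 495.
Subtract selections that omit an entire group: no mechanics → C(5,4) = 5; no dispatchers → C(7,4) = 35.
Both groups omitted at once is impossible, so 495 − 40 = 455.

455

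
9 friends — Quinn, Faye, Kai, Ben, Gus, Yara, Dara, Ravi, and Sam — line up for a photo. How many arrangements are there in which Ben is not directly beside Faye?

282240

There are 9! = 362880 arrangements in all. If Ben and Faye are adjacent, merging them into one block gives 2·(8)! = 80640 arrangements.
So 362880 − 80640 = 282240 arrangements keep them apart.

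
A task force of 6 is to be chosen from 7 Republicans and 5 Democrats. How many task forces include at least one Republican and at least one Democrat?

917

Total 6-person selections from all 12: C(12,6) = 924.
Subtract selections that omit an entire group: no Republicans → C(5,6) = 0; no Democrats → C(7,6) = 7.
Both groups omitted at once is impossible, so 924 − 7 = 917.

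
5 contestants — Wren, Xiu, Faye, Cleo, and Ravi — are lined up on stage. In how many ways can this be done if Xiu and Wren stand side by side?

Glue Xiu and Wren into one block (2 internal orders), leaving 4 units to arrange in a row.
So the count is 2·(4)! = 48.

48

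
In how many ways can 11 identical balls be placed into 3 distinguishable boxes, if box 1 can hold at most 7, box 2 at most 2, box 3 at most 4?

6

Without the upper bounds there are C(13,2) = 78 ways to split 11 among 3 boxes.
Subtract solutions that violate a single cap (substitute x_i' = x_i − (cap_i+1)): x_1 ≥ 8 gives C(5,2) = 10; x_2 ≥ 3 gives C(10,2) = 45; x_3 ≥ 5 gives C(8,2) = 28. Together 83.
Add back pairs where two caps are both exceeded: 1 + 0 + 10 = 11.
By inclusion–exclusion the count is 78 − 83 + 11 = 6.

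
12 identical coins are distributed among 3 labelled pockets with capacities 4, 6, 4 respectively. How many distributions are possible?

Ignoring the caps, the number of non-negative solutions to x_1+…+x_3 = 12 is C(14,2) = 91.
Subtract solutions that violate a single cap (substitute x_i' = x_i − (cap_i+1)): x_1 ≥ 5 gives C(9,2) = 36; x_2 ≥ 7 gives C(7,2) = 21; x_3 ≥ 5 gives C(9,2) = 36. Together 93.
Add back pairs where two caps are both exceeded: 1 + 6 + 1 = 8.
By inclusion–exclusion the count is 91 − 93 + 8 = 6.

6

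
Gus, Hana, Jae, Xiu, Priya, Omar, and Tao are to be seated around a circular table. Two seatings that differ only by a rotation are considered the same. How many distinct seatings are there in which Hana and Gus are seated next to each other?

240

Treat {Hana, Gus} as one unit (2 internal orders) and seat the resulting 6 units around the table: (5)! circular arrangements.
So 2 × (5)! = 2 × 120 = 240.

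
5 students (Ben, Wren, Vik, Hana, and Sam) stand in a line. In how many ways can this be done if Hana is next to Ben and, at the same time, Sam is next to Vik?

24

Treat {Hana,Ben} as one block (2 orders) and {Sam,Vik} as another (2 orders).
That leaves 3 units to arrange: 2 × 2 × 3! = 4 × 6 = 24.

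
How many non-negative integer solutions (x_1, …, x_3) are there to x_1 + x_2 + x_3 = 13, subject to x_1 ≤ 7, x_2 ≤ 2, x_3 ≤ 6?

Without the upper bounds there are C(15,2) = 105 ways to split 13 among 3 variables.
Subtract solutions that violate a single cap (substitute x_i' = x_i − (cap_i+1)): x_1 ≥ 8 gives C(7,2) = 21; x_2 ≥ 3 gives C(12,2) = 66; x_3 ≥ 7 gives C(8,2) = 28. Together 115.
Add back pairs where two caps are both exceeded: 6 + 0 + 10 = 16.
By inclusion–exclusion the count is 105 − 115 + 16 = 6.

6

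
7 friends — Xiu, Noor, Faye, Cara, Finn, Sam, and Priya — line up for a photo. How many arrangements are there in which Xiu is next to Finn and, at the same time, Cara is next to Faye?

480

Treat {Xiu,Finn} as one block (2 orders) and {Cara,Faye} as another (2 orders).
That leaves 5 units to arrange: 2 × 2 × 5! = 4 × 120 = 480.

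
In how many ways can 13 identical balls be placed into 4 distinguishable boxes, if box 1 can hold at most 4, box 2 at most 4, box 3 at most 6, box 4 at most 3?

By stars and bars, unrestricted non-negative solutions to x_1+…+x_4 = 13 number C(13+3,3) = 560.
Subtract solutions that violate a single cap (substitute x_i' = x_i − (cap_i+1)): x_1 ≥ 5 gives C(11,3) = 165; x_2 ≥ 5 gives C(11,3) = 165; x_3 ≥ 7 gives C(9,3) = 84; x_4 ≥ 4 gives C(12,3) = 220. Together 634.
Add back pairs where two caps are both exceeded: 20 + 4 + 35 + 4 + 35 + 10 = 108.
By inclusion–exclusion the count is 560 − 634 + 108 = 34.

34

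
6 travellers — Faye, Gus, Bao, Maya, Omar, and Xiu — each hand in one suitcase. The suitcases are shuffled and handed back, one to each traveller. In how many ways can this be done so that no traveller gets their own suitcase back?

265

Let Aᵢ be the assignments in which traveller i gets their own suitcase. We want the size of the complement of A₁∪…∪A_6.
By inclusion–exclusion this is Σ_{j=0}^{6} (−1)^j C(6,j)·(6−j)!.
Computing: 720 − 720 + 360 − 120 + 30 − 6 + 1 = 265.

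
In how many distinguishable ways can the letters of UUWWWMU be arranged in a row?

Letter multiplicities in UUWWWMU: M×1, U×3, W×3.
So there are 7! / (3!·3!) = 140 distinguishable arrangements.

140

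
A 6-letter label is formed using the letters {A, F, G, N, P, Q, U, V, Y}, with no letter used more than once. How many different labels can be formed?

60480

Choose and order 6 of the 9 symbols: the first letter has 9 options, the next 8, and so on down to 4.
9 × 8 × 7 × 6 × 5 × 4 = 60480.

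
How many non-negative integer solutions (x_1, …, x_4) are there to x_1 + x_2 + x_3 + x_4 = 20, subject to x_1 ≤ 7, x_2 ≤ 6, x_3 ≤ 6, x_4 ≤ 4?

By stars and bars, unrestricted non-negative solutions to x_1+…+x_4 = 20 number C(20+3,3) = 1771.
Subtract solutions that violate a single cap (substitute x_i' = x_i − (cap_i+1)): x_1 ≥ 8 gives C(15,3) = 455; x_2 ≥ 7 gives C(16,3) = 560; x_3 ≥ 7 gives C(16,3) = 560; x_4 ≥ 5 gives C(18,3) = 816. Together 2391.
Add back pairs where two caps are both exceeded: 56 + 56 + 120 + 84 + 165 + 165 = 646.
Subtract triples: 0 + 1 + 1 + 4 = 6.
By inclusion–exclusion the count is 1771 − 2391 + 646 − 6 = 20.

20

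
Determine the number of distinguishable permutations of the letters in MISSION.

1260

Letter multiplicities in MISSION: I×2, M×1, N×1, O×1, S×2.
Dividing 7! = 5040 by 2!·2! = 4 for the repeated letters gives 1260.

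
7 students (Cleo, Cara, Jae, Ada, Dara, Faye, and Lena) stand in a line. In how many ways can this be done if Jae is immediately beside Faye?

Place the 5 others and the Jae-Faye pair as 6 objects in a line; the pair has 2 internal arrangements.
That gives 2 × 6! = 2 × 720 = 1440.

1440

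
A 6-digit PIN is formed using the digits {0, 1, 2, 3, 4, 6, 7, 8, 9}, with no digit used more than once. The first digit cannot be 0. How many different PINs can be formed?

The first digit has 9−1 = 8 choices (anything except 0).
The remaining 5 digits are filled from the other 8 symbols without repetition: 8 × 7 × 6 × 5 × 4 = 6720.
Total: 8 × 6720 = 53760.

53760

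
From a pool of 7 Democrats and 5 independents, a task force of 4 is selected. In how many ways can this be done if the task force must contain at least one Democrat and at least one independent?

455

Unrestricted: C(12,4) = 495 ways to pick any 4 of the 12.
Subtract selections that omit an entire group: no Democrats → C(5,4) = 5; no independents → C(7,4) = 35.
Both groups omitted at once is impossible, so 495 − 40 = 455.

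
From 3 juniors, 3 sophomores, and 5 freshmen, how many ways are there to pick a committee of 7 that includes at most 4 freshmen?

Split by how many freshmen are chosen (0 through 4).
Sum: C(5,0)·C(6,7) + C(5,1)·C(6,6) + C(5,2)·C(6,5) + C(5,3)·C(6,4) + C(5,4)·C(6,3) = 0 + 5 + 60 + 150 + 100 = 315.

315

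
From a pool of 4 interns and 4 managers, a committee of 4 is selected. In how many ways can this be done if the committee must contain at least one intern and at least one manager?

Unrestricted: C(8,4) = 70 ways to pick any 4 of the 8.
Subtract selections that omit an entire group: no interns → C(4,4) = 1; no managers → C(4,4) = 1.
Both groups omitted at once is impossible, so 70 − 2 = 68.

68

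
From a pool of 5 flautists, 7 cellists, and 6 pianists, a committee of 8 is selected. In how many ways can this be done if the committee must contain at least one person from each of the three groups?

41811

With no constraint there are C(18,8) = 43758 possible selections.
Subtract selections that omit an entire group: no flautists → C(13,8) = 1287; no cellists → C(11,8) = 165; no pianists → C(12,8) = 495.
Add back selections omitting two groups (i.e. drawn from a single group): C(5,8) + C(7,8) + C(6,8) = 0.
By inclusion–exclusion: 43758 − 1947 + 0 = 41811.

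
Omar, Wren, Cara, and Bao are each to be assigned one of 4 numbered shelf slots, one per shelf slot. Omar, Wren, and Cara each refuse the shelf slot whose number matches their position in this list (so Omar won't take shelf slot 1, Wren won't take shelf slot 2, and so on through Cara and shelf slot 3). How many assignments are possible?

11

Let Aᵢ (for i ∈ {1, 2, 3}) be the placements that put person i in their forbidden shelf slot. Any j of these fix j positions, leaving (4−j)! ways to fill the rest, and there are C(3,j) ways to pick which j.
By inclusion–exclusion, the number of valid placements is Σ_{j=0}^{3} (−1)^j C(3,j)·(4−j)!.
Computing: 24 − 18 + 6 − 1 = 11.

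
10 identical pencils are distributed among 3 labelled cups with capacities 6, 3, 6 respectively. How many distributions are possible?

18

By stars and bars, unrestricted non-negative solutions to x_1+…+x_3 = 10 number C(10+2,2) = 66.
Subtract solutions that violate a single cap (substitute x_i' = x_i − (cap_i+1)): x_1 ≥ 7 gives C(5,2) = 10; x_2 ≥ 4 gives C(8,2) = 28; x_3 ≥ 7 gives C(5,2) = 10. Together 48.
No two caps can be exceeded simultaneously, so the pair terms are all 0.
By inclusion–exclusion the count is 66 − 48 + 0 = 18.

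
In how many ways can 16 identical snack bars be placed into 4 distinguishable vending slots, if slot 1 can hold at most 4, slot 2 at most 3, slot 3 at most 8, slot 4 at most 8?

Without the upper bounds there are C(19,3) = 969 ways to split 16 among 4 vending slots.
Subtract solutions that violate a single cap (substitute x_i' = x_i − (cap_i+1)): x_1 ≥ 5 gives C(14,3) = 364; x_2 ≥ 4 gives C(15,3) = 455; x_3 ≥ 9 gives C(10,3) = 120; x_4 ≥ 9 gives C(10,3) = 120. Together 1059.
Add back pairs where two caps are both exceeded: 120 + 10 + 10 + 20 + 20 + 0 = 180.
By inclusion–exclusion the count is 969 − 1059 + 180 = 90.

90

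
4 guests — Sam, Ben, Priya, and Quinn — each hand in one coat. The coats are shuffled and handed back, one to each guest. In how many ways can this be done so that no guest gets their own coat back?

Count assignments avoiding every fixed point. For any j of the 4 guests fixed to their own coat, the other 4−j can be arranged in (4−j)! ways.
By inclusion–exclusion this is Σ_{j=0}^{4} (−1)^j C(4,j)·(4−j)!.
Computing: 24 − 24 + 12 − 4 + 1 = 9.

9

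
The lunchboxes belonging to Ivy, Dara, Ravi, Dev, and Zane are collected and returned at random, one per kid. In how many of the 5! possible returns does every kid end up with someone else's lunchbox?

This is the derangement count D_5: permutations of 5 items with no fixed point.
By inclusion–exclusion this is Σ_{j=0}^{5} (−1)^j C(5,j)·(5−j)!.
Computing: 120 − 120 + 60 − 20 + 5 − 1 = 44.

44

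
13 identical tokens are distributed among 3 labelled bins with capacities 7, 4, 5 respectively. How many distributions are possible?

Ignoring the caps, the number of non-negative solutions to x_1+…+x_3 = 13 is C(15,2) = 105.
Subtract solutions that violate a single cap (substitute x_i' = x_i − (cap_i+1)): x_1 ≥ 8 gives C(7,2) = 21; x_2 ≥ 5 gives C(10,2) = 45; x_3 ≥ 6 gives C(9,2) = 36. Together 102.
Add back pairs where two caps are both exceeded: 1 + 0 + 6 = 7.
By inclusion–exclusion the count is 105 − 102 + 7 = 10.

10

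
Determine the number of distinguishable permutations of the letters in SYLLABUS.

10080

SYLLABUS has 8 letters with L appearing twice and S appearing twice.
So there are 8! / (2!·2!) = 10080 distinguishable arrangements.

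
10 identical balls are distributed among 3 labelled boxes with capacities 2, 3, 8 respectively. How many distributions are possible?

By stars and bars, unrestricted non-negative solutions to x_1+…+x_3 = 10 number C(10+2,2) = 66.
Subtract solutions that violate a single cap (substitute x_i' = x_i − (cap_i+1)): x_1 ≥ 3 gives C(9,2) = 36; x_2 ≥ 4 gives C(8,2) = 28; x_3 ≥ 9 gives C(3,2) = 3. Together 67.
Add back pairs where two caps are both exceeded: 10 + 0 + 0 = 10.
By inclusion–exclusion the count is 66 − 67 + 10 = 9.

9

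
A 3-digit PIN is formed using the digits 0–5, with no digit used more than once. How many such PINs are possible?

This is a permutation of 3 out of 6: P(6,3) = 6!/3!.
That product is 6 × 5 × 4 = 120.

120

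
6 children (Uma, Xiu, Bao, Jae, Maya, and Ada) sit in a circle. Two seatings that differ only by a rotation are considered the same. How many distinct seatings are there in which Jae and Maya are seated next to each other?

48

Glue Jae and Maya into a block (2 internal orders). Seating 5 units around a circle gives (4)! arrangements.
So 2 × (4)! = 2 × 24 = 48.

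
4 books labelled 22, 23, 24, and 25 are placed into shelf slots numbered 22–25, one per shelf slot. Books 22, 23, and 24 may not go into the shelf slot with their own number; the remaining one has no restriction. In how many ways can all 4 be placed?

Let Aᵢ (for i ∈ {22, 23, 24}) be the placements that put book i in its forbidden shelf slot. Any j of these fix j positions, leaving (4−j)! ways to fill the rest, and there are C(3,j) ways to pick which j.
By inclusion–exclusion, the number of valid placements is Σ_{j=0}^{3} (−1)^j C(3,j)·(4−j)!.
Computing: 24 − 18 + 6 − 1 = 11.

11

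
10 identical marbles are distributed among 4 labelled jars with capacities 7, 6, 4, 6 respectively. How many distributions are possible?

180

Ignoring the caps, the number of non-negative solutions to x_1+…+x_4 = 10 is C(13,3) = 286.
Subtract solutions that violate a single cap (substitute x_i' = x_i − (cap_i+1)): x_1 ≥ 8 gives C(5,3) = 10; x_2 ≥ 7 gives C(6,3) = 20; x_3 ≥ 5 gives C(8,3) = 56; x_4 ≥ 7 gives C(6,3) = 20. Together 106.
No two caps can be exceeded simultaneously, so the pair terms are all 0.
By inclusion–exclusion the count is 286 − 106 + 0 = 180.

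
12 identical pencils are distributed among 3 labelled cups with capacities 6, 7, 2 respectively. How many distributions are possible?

9

Without the upper bounds there are C(14,2) = 91 ways to split 12 among 3 cups.
Subtract solutions that violate a single cap (substitute x_i' = x_i − (cap_i+1)): x_1 ≥ 7 gives C(7,2) = 21; x_2 ≥ 8 gives C(6,2) = 15; x_3 ≥ 3 gives C(11,2) = 55. Together 91.
Add back pairs where two caps are both exceeded: 0 + 6 + 3 = 9.
By inclusion–exclusion the count is 91 − 91 + 9 = 9.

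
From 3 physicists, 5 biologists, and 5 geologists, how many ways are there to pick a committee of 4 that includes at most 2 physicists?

Split by how many physicists are chosen (0 through 2).
Sum: C(3,0)·C(10,4) + C(3,1)·C(10,3) + C(3,2)·C(10,2) = 210 + 360 + 135 = 705.

705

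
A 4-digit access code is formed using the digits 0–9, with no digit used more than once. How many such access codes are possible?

5040

This is a permutation of 4 out of 10: P(10,4) = 10!/6!.
That product is 10 × 9 × 8 × 7 = 5040.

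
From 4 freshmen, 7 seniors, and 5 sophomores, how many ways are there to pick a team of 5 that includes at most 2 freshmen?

4092

Split by how many freshmen are chosen (0 through 2).
Sum: C(4,0)·C(12,5) + C(4,1)·C(12,4) + C(4,2)·C(12,3) = 792 + 1980 + 1320 = 4092.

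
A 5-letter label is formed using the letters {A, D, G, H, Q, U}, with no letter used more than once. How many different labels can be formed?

This is a permutation of 5 out of 6: P(6,5) = 6!/1!.
6 × 5 × 4 × 3 × 2 = 720.

720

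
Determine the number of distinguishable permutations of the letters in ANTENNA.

ANTENNA has 7 letters with A appearing twice and N appearing 3 times.
So there are 7! / (3!·2!) = 420 distinguishable arrangements.

420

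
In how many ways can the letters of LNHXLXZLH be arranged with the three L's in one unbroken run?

Treat the 3 copies of L as a single block. The multiset to arrange is then {LLL, H, H, N, X, X, Z}, 7 items in all.
That gives (7)!/(2!·2!) = 1260 arrangements.

1260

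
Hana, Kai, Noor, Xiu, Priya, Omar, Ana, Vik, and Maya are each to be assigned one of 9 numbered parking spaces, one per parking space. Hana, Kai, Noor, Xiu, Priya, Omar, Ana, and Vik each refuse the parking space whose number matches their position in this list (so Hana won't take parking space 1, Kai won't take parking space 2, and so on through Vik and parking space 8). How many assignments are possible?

Let Aᵢ (for 1 ≤ i ≤ 8) be the placements that put person i in their forbidden parking space. Any j of these fix j positions, leaving (9−j)! ways to fill the rest, and there are C(8,j) ways to pick which j.
By inclusion–exclusion, the number of valid placements is Σ_{j=0}^{8} (−1)^j C(8,j)·(9−j)!.
Computing: 362880 − 322560 + 141120 − 40320 + 8400 − 1344 + 168 − 16 + 1 = 148329.

148329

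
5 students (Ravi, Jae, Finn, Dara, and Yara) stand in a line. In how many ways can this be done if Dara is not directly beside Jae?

72

There are 5! = 120 arrangements in all. If Dara and Jae are adjacent, merging them into one block gives 2·(4)! = 48 arrangements.
So 120 − 48 = 72 arrangements keep them apart.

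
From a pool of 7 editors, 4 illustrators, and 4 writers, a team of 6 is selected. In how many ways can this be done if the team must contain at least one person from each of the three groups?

4060

With no constraint there are C(15,6) = 5005 possible selections.
Subtract selections that omit an entire group: no editors → C(8,6) = 28; no illustrators → C(11,6) = 462; no writers → C(11,6) = 462.
Add back selections omitting two groups (i.e. drawn from a single group): C(7,6) + C(4,6) + C(4,6) = 7.
By inclusion–exclusion: 5005 − 952 + 7 = 4060.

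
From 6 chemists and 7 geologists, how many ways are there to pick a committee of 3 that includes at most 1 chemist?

161

Split by how many chemists are chosen (0 through 1).
Sum: C(6,0)·C(7,3) + C(6,1)·C(7,2) = 35 + 126 = 161.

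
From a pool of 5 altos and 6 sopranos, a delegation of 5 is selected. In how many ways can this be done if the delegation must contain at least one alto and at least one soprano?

455

With no constraint there are C(11,5) = 462 possible selections.
Selections missing a whole group: no altos → C(6,5) = 6; no sopranos → C(5,5) = 1.
Both groups omitted at once is impossible, so 462 − 7 = 455.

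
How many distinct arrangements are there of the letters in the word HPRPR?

The 5 letters of HPRPR have repeats: P appearing twice and R appearing twice.
Dividing 5! = 120 by 2!·2! = 4 for the repeated letters gives 30.

30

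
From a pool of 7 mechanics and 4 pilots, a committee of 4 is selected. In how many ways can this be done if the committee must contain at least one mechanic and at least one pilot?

Total 4-person selections from all 11: C(11,4) = 330.
Selections missing a whole group: no mechanics → C(4,4) = 1; no pilots → C(7,4) = 35.
Both groups omitted at once is impossible, so 330 − 36 = 294.

294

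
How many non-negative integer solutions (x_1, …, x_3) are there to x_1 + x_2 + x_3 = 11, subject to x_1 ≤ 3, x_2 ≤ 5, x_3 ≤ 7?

By stars and bars, unrestricted non-negative solutions to x_1+…+x_3 = 11 number C(11+2,2) = 78.
Subtract solutions that violate a single cap (substitute x_i' = x_i − (cap_i+1)): x_1 ≥ 4 gives C(9,2) = 36; x_2 ≥ 6 gives C(7,2) = 21; x_3 ≥ 8 gives C(5,2) = 10. Together 67.
Add back pairs where two caps are both exceeded: 3 + 0 + 0 = 3.
By inclusion–exclusion the count is 78 − 67 + 3 = 14.

14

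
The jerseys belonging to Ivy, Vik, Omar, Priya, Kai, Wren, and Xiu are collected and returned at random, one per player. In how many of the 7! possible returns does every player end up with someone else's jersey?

Count assignments avoiding every fixed point. For any j of the 7 players fixed to their old jersey, the other 7−j can be arranged in (7−j)! ways.
By inclusion–exclusion this is Σ_{j=0}^{7} (−1)^j C(7,j)·(7−j)!.
Computing: 5040 − 5040 + 2520 − 840 + 210 − 42 + 7 − 1 = 1854.

1854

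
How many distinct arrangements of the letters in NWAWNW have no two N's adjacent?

40

Total arrangements of NWAWNW: 6!/(3!·2!) = 60.
Arrangements with the N's together: treat NN as one letter, giving (5)!/(3!) = 20.
Subtracting, 60 − 20 = 40 arrangements keep the N's apart.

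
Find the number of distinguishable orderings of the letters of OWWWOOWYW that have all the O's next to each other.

Treat the 3 copies of O as a single block. The multiset to arrange is then {OOO, W, W, W, W, W, Y}, 7 items in all.
That gives (7)!/(5!) = 42 arrangements.

42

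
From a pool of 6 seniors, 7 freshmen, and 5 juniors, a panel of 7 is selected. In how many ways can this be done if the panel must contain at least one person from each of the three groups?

With no constraint there are C(18,7) = 31824 possible selections.
Subtract selections that omit an entire group: no seniors → C(12,7) = 792; no freshmen → C(11,7) = 330; no juniors → C(13,7) = 1716.
Add back selections omitting two groups (i.e. drawn from a single group): C(6,7) + C(7,7) + C(5,7) = 1.
By inclusion–exclusion: 31824 − 2838 + 1 = 28987.

28987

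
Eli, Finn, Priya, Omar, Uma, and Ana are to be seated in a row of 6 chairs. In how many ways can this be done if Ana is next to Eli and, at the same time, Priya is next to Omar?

96

Treat {Ana,Eli} as one block (2 orders) and {Priya,Omar} as another (2 orders).
That leaves 4 units to arrange: 2 × 2 × 4! = 4 × 24 = 96.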